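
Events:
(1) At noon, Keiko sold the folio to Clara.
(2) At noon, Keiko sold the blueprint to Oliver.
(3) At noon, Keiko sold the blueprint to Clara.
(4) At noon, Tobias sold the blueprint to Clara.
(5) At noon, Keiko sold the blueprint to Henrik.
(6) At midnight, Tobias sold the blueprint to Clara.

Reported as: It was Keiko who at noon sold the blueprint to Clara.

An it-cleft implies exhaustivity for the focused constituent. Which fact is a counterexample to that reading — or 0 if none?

The cleft puts "Keiko" in focus and presupposes the open proposition with thing = the blueprint, recipient = Clara, setting = at noon.
The exhaustive reading says no other agent fits that background.
Fact (4) shares the background but with agent = Tobias; exhaustivity is violated.

4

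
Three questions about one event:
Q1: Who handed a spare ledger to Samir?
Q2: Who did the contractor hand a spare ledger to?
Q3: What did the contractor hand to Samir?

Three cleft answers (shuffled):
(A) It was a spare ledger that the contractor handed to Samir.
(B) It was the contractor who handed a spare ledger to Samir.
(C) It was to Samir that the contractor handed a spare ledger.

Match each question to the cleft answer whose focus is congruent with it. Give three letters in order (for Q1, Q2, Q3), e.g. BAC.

BCA

Q1 asks about the subject (agent); cleft (B) focuses "the contractor", which is the subject (agent) — so Q1 → B.
Q2 asks about the recipient; cleft (C) focuses "to Samir", which is the recipient — so Q2 → C.
Q3 asks about the direct object; cleft (A) focuses "a spare ledger", which is the direct object — so Q3 → A.
Mapping: Q1→B, Q2→C, Q3→A.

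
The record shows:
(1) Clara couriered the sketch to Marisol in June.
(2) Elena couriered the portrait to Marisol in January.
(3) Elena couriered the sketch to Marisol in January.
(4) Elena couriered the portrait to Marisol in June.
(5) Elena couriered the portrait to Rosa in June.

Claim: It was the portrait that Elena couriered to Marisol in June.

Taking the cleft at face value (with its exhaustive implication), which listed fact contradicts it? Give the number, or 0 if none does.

0

Focus of the cleft: "the portrait" (the thing). Presupposed background: Elena as agent and Marisol as recipient and in June as setting.
The exhaustive reading says no other thing fits that background.
No listed fact matches the background with a different thing. Exhaustivity holds.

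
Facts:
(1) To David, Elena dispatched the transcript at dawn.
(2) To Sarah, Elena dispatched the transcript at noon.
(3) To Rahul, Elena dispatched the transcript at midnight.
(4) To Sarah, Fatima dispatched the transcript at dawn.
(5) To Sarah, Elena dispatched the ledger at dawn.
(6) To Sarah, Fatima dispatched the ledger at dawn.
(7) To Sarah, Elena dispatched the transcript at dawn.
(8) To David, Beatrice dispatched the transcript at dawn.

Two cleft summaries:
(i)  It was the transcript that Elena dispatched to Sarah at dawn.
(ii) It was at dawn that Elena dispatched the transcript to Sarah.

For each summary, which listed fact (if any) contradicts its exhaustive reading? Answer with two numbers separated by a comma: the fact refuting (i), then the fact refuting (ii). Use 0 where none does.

5, 2

Summary (i) focuses "the transcript" (the thing); background Elena as agent and Sarah as recipient and at dawn as setting. Fact (5) matches that background with thing = the ledger — refutes (i).
Summary (ii) focuses "at dawn" (the setting); background Elena as agent and the transcript as thing and Sarah as recipient. Fact (2) matches that background with setting = at noon — refutes (ii).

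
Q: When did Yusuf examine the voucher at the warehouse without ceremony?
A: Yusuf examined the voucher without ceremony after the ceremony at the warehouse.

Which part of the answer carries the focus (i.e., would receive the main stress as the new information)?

after the ceremony

The wh-word "when" asks about the time.
In the answer, "Yusuf", "the voucher", "at the warehouse" and "without ceremony" are given — repeated from the question.
The constituent filling the time gap is "after the ceremony"; that is the focus and would carry nuclear stress.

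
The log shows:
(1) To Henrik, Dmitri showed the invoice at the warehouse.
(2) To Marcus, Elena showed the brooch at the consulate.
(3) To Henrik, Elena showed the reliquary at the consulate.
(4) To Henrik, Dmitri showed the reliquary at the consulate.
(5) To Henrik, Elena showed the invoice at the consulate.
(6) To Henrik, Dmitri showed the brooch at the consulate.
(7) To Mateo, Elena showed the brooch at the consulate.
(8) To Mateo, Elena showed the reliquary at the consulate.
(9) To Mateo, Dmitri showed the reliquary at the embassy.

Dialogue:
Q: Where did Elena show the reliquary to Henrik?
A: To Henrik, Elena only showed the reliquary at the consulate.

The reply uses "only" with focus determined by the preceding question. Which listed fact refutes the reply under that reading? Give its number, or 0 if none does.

Answering "Where did ...?" puts focus on the setting — here, "at the consulate".
So "only" ranges over settings; the rest (same agent, thing, recipient (Elena / the reliquary / Henrik)) is presupposed.
No fact keeps same agent, thing, recipient (Elena / the reliquary / Henrik) while changing the setting; every other fact differs on something backgrounded. The reply stands.
(Fact (8) would refute a reading with focus on the recipient — but that is not what the question asks.)

0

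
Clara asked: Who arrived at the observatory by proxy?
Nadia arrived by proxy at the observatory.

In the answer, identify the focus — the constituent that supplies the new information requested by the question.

The wh-word "who" asks about the subject (agent).
In the answer, "by proxy" and "at the observatory" are given — repeated from the question.
The constituent filling the subject (agent) gap is "Nadia"; that is the focus and would carry nuclear stress.

Nadia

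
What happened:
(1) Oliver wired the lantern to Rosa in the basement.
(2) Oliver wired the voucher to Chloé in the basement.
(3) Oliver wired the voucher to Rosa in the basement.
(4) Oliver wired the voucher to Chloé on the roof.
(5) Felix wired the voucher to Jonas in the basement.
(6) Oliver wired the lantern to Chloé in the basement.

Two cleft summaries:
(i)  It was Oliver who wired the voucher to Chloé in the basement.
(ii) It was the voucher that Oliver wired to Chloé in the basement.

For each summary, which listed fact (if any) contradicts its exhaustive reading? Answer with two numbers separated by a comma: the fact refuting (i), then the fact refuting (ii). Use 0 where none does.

0, 6

(i): focus "Oliver". No fact shares the voucher as thing and Chloé as recipient and in the basement as setting with a different agent. 0.
(ii): focus "the voucher". Looking for Oliver as agent and Chloé as recipient and in the basement as setting with some other thing — fact (6) has the lantern there. Refuted.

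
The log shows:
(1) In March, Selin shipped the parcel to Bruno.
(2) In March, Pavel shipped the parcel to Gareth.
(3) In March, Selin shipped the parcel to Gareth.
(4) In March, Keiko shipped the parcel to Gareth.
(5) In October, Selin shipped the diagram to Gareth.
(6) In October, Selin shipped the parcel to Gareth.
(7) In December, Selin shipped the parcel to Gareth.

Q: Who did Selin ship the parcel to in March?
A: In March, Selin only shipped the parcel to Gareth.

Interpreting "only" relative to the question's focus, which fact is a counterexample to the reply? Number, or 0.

1

Answering "Who did ... to ...?" puts focus on the recipient — here, "Gareth".
So "only" ranges over recipients; the rest (agent = Selin, thing = the parcel, setting = in March) is presupposed.
Fact (1) keeps agent = Selin, thing = the parcel, setting = in March but has recipient = Bruno; that refutes the reply.
(Fact (6) would refute a reading with focus on the setting — but that is not what the question asks.)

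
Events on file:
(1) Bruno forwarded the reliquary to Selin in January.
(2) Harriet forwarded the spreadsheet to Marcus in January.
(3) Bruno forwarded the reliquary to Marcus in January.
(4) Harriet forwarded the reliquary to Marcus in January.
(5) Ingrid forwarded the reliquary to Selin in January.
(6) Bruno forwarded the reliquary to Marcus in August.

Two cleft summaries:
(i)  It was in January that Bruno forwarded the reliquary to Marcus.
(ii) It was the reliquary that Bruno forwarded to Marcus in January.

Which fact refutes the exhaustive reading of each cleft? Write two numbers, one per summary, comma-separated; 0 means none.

6, 0

Summary (i) focuses "in January" (the setting); background agent = Bruno, thing = the reliquary, recipient = Marcus. Fact (6) matches that background with setting = in August — refutes (i).
Summary (ii) focuses "the reliquary" (the thing); background agent = Bruno, recipient = Marcus, setting = in January. No fact matches that background with a different thing, so 0.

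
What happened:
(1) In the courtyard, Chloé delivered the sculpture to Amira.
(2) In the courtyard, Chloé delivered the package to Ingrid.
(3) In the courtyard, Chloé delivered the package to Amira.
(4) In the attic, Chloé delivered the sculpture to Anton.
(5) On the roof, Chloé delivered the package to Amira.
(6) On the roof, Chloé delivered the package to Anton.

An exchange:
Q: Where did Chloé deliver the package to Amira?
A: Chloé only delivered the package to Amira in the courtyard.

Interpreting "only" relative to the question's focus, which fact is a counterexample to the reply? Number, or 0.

5

Answering "Where did ...?" puts focus on the setting — here, "in the courtyard".
"Only" then excludes alternative settings while the background — Chloé as agent and the package as thing and Amira as recipient — is held fixed.
Fact (5) keeps Chloé as agent and the package as thing and Amira as recipient but has setting = on the roof; that refutes the reply.
(Fact (2) would refute a reading with focus on the recipient — but that is not what the question asks.)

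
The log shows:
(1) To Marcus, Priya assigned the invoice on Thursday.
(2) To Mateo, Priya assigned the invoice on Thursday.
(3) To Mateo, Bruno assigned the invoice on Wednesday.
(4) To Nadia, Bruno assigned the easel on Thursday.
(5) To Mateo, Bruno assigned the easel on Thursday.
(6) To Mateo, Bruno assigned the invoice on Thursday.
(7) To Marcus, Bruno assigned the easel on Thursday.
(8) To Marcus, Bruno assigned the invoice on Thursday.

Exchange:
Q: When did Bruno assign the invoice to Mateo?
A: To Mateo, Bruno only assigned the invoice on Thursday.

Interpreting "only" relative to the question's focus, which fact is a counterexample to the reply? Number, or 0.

3

Answering "When did ...?" puts focus on the setting — here, "on Thursday".
So "only" ranges over settings; the rest (agent = Bruno, thing = the invoice, recipient = Mateo) is presupposed.
Fact (3) keeps agent = Bruno, thing = the invoice, recipient = Mateo but has setting = on Wednesday; that refutes the reply.
(Fact (8) would refute a reading with focus on the recipient — but that is not what the question asks.)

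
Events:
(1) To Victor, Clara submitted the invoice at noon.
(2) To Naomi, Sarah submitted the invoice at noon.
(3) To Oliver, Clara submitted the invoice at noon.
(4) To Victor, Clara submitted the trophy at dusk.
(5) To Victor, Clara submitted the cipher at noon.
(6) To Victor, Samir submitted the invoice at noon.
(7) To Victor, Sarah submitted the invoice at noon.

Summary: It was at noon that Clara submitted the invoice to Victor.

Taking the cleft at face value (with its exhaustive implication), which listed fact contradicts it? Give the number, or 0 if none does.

0

Focus of the cleft: "at noon" (the setting). Presupposed background: Clara as agent and the invoice as thing and Victor as recipient.
The exhaustive reading says no other setting fits that background.
No listed fact matches the background with a different setting. Exhaustivity holds.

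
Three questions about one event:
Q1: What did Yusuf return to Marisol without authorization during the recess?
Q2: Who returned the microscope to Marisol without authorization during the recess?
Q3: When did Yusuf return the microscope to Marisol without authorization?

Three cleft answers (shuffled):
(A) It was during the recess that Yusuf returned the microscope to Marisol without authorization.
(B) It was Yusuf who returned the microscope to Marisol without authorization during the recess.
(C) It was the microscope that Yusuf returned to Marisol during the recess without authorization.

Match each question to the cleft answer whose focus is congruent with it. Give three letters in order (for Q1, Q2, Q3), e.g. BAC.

Q1 asks about the direct object; cleft (C) focuses "the microscope", which is the direct object — so Q1 → C.
Q2 asks about the subject (agent); cleft (B) focuses "Yusuf", which is the subject (agent) — so Q2 → B.
Q3 asks about the time; cleft (A) focuses "during the recess", which is the time — so Q3 → A.
Mapping: Q1→C, Q2→B, Q3→A.

CBA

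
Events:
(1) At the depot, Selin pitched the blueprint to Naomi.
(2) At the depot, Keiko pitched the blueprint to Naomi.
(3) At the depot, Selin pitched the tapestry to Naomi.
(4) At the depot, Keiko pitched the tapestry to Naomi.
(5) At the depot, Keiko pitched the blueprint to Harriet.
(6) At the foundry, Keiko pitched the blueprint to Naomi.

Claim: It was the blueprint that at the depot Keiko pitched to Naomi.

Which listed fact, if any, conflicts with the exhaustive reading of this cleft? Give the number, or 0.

The cleft puts "the blueprint" in focus and presupposes the open proposition with agent = Keiko, recipient = Naomi, setting = at the depot.
The exhaustive reading says no other thing fits that background.
But fact (4) also has agent = Keiko, recipient = Naomi, setting = at the depot, with thing = the tapestry — so the exhaustive reading fails.

4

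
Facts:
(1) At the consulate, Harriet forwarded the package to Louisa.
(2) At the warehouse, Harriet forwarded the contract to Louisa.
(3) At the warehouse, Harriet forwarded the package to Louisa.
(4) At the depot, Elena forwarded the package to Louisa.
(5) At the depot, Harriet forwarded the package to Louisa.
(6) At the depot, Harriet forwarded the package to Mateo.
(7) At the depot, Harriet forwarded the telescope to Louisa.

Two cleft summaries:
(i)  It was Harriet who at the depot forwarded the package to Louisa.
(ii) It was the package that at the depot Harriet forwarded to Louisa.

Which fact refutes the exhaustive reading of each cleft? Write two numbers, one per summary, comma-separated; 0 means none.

(i): focus "Harriet". Looking for same thing, recipient, setting (the package / Louisa / at the depot) with some other agent — fact (4) has Elena there. Refuted.
(ii): focus "the package". Looking for same agent, recipient, setting (Harriet / Louisa / at the depot) with some other thing — fact (7) has the telescope there. Refuted.

4, 7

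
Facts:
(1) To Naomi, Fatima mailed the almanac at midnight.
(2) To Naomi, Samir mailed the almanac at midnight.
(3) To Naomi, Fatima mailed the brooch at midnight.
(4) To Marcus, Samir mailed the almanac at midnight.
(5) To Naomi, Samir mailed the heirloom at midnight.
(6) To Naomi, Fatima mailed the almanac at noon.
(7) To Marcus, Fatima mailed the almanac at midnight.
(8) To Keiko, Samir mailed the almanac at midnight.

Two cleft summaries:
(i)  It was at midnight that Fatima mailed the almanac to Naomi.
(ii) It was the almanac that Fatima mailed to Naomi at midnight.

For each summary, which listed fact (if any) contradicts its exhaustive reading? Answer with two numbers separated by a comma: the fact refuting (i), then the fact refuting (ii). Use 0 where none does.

6, 3

(i): focus "at midnight". Looking for Fatima as agent and the almanac as thing and Naomi as recipient with some other setting — fact (6) has at noon there. Refuted.
(ii): focus "the almanac". Looking for Fatima as agent and Naomi as recipient and at midnight as setting with some other thing — fact (3) has the brooch there. Refuted.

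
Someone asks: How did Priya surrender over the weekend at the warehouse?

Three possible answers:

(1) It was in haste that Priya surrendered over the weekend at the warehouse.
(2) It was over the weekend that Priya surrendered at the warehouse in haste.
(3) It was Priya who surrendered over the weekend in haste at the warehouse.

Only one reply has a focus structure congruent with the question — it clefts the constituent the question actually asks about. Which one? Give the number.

The question word "how" targets the manner.
Option (1) clefts "in haste" — that matches what the question asks about.
Option (2) clefts "over the weekend" — the time, not what was asked.
Option (3) clefts "Priya" — the subject (agent), not what was asked.
So the congruent reply is (1).

1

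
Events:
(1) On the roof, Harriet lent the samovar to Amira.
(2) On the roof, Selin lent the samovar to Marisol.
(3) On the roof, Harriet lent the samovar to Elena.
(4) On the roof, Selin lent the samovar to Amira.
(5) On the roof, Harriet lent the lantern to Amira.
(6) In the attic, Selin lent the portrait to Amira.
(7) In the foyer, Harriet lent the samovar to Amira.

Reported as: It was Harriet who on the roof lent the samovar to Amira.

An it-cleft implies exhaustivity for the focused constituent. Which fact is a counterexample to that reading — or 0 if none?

4

The cleft puts "Harriet" in focus and presupposes the open proposition with same thing, recipient, setting (the samovar / Amira / on the roof).
Exhaustivity: Harriet is the only agent satisfying that background.
But fact (4) also has same thing, recipient, setting (the samovar / Amira / on the roof), with agent = Selin — so the exhaustive reading fails.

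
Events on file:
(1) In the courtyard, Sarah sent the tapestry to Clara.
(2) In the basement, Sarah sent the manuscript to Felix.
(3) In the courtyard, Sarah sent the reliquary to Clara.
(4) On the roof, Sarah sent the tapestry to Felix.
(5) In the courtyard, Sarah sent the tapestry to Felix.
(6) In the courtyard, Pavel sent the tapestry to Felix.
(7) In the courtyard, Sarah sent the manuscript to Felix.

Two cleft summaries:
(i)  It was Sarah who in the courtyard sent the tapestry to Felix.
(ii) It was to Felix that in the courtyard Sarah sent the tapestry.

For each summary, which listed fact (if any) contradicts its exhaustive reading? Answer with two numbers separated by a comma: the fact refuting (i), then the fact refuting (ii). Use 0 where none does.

6, 1

Summary (i) focuses "Sarah" (the agent); background same thing, recipient, setting (the tapestry / Felix / in the courtyard). Fact (6) matches that background with agent = Pavel — refutes (i).
Summary (ii) focuses "Felix" (the recipient); background same agent, thing, setting (Sarah / the tapestry / in the courtyard). Fact (1) matches that background with recipient = Clara — refutes (ii).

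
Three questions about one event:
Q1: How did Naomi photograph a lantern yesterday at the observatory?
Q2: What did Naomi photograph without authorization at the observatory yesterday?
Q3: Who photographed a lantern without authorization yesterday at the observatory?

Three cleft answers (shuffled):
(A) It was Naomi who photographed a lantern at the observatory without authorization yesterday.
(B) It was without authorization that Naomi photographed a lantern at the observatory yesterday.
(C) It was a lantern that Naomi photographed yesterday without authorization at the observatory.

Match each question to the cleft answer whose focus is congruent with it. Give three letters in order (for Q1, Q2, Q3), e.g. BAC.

Q1 asks about the manner; cleft (B) focuses "without authorization", which is the manner — so Q1 → B.
Q2 asks about the direct object; cleft (C) focuses "a lantern", which is the direct object — so Q2 → C.
Q3 asks about the subject (agent); cleft (A) focuses "Naomi", which is the subject (agent) — so Q3 → A.
Mapping: Q1→B, Q2→C, Q3→A.

BCA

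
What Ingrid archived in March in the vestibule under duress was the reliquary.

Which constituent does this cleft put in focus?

the reliquary

In a pseudo-cleft "What ... was X", the post-copular constituent X is the focus.
Here the focus is "the reliquary". The backgrounded (presupposed) material includes "Ingrid", "in March", "under duress" and "in the vestibule".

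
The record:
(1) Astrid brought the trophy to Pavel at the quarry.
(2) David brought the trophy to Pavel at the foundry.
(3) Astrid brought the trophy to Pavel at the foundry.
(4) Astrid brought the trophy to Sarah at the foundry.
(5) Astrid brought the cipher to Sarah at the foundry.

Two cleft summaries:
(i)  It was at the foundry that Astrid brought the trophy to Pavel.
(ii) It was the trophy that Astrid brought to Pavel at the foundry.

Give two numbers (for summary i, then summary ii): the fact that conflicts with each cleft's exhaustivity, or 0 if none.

1, 0

(i): focus "at the foundry". Looking for same agent, thing, recipient (Astrid / the trophy / Pavel) with some other setting — fact (1) has at the quarry there. Refuted.
(ii): focus "the trophy". No fact shares same agent, recipient, setting (Astrid / Pavel / at the foundry) with a different thing. 0.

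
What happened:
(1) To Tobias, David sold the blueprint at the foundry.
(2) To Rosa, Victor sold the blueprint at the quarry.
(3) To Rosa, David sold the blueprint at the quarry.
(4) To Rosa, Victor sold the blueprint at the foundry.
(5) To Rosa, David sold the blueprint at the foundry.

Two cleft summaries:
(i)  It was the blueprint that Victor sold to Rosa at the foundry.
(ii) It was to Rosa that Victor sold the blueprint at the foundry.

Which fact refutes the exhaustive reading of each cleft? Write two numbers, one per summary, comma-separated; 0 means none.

0, 0

Summary (i) focuses "the blueprint" (the thing); background same agent, recipient, setting (Victor / Rosa / at the foundry). No fact matches that background with a different thing, so 0.
Summary (ii) focuses "Rosa" (the recipient); background same agent, thing, setting (Victor / the blueprint / at the foundry). No fact matches that background with a different recipient, so 0.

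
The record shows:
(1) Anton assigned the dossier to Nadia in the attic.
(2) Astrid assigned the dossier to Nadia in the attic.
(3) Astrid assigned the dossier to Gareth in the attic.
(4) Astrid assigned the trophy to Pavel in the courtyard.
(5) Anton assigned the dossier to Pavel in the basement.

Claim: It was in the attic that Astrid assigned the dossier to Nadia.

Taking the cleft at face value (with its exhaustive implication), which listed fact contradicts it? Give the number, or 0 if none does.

Focus of the cleft: "in the attic" (the setting). Presupposed background: same agent, thing, recipient (Astrid / the dossier / Nadia).
The exhaustive reading says no other setting fits that background.
No listed fact matches the background with a different setting. Exhaustivity holds.

0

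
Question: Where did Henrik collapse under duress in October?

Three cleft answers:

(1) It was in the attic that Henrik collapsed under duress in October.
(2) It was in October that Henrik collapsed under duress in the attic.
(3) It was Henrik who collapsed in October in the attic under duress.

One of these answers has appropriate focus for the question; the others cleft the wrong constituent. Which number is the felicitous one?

1

The question word "where" targets the location.
Option (1) clefts "in the attic" — that matches what the question asks about.
Option (2) clefts "in October" — the time, not what was asked.
Option (3) clefts "Henrik" — the subject (agent), not what was asked.
So the congruent reply is (1).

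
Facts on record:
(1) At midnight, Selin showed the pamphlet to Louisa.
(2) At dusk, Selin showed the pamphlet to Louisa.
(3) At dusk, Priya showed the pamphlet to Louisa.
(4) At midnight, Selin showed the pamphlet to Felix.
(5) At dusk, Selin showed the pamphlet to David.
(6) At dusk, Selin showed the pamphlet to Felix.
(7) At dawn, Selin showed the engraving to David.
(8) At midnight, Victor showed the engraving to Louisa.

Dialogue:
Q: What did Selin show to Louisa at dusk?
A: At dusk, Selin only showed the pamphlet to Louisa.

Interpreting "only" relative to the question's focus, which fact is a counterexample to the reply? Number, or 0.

0

The question "What did ...?" targets the thing, so in the reply the focus falls on "the pamphlet".
So "only" ranges over things; the rest (same agent, recipient, setting (Selin / Louisa / at dusk)) is presupposed.
No listed fact shares that background with another thing. Nothing contradicts the reply.
(Fact (1) would refute a reading with focus on the setting — but that is not what the question asks.)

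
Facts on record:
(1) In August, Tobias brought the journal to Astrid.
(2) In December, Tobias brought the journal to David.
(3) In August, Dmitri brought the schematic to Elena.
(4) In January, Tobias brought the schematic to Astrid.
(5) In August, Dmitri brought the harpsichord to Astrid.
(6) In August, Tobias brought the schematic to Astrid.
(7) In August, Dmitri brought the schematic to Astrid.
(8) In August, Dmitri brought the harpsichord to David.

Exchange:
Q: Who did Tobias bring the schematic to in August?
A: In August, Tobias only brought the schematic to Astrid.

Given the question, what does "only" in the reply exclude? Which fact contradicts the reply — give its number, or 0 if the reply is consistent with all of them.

Answering "Who did ... to ...?" puts focus on the recipient — here, "Astrid".
So "only" ranges over recipients; the rest (Tobias as agent and the schematic as thing and in August as setting) is presupposed.
No listed fact shares that background with another recipient. Nothing contradicts the reply.
(Fact (4) would refute a reading with focus on the setting — but that is not what the question asks.)

0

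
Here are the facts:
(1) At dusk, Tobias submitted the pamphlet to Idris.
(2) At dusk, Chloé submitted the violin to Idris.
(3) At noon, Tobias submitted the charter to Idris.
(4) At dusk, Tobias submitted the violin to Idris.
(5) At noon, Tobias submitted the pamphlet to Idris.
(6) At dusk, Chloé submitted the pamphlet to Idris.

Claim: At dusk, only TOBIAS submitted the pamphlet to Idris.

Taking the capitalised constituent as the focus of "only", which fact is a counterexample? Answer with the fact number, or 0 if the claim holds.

6

The capitals mark "Tobias" as focus. So "only" rules out other agents, with the rest (thing = the pamphlet, recipient = Idris, setting = at dusk) as background.
Fact (6) matches on thing = the pamphlet, recipient = Idris, setting = at dusk, but has agent = Chloé instead. That refutes the claim.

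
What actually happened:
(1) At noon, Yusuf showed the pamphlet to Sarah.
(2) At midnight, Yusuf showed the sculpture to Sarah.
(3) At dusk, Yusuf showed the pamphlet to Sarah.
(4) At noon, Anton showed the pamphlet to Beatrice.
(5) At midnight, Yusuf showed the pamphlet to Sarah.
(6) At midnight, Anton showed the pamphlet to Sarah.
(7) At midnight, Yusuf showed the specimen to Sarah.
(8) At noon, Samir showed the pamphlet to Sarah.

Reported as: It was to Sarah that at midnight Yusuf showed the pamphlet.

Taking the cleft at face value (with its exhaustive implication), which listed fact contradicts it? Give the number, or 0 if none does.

Focus of the cleft: "Sarah" (the recipient). Presupposed background: Yusuf as agent and the pamphlet as thing and at midnight as setting.
Exhaustivity: Sarah is the only recipient satisfying that background.
Every other fact differs from the presupposition on some backgrounded slot, so none challenges the exhaustivity.

0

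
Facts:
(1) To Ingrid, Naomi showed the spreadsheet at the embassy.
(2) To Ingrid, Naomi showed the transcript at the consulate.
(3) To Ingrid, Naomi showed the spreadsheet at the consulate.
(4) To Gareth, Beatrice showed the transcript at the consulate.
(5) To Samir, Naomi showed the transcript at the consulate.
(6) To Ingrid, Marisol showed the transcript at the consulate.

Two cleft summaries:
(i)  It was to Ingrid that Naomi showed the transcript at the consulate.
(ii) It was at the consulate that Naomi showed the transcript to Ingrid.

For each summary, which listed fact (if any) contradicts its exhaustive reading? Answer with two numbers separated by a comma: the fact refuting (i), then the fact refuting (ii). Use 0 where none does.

Summary (i) focuses "Ingrid" (the recipient); background agent = Naomi, thing = the transcript, setting = at the consulate. Fact (5) matches that background with recipient = Samir — refutes (i).
Summary (ii) focuses "at the consulate" (the setting); background agent = Naomi, thing = the transcript, recipient = Ingrid. No fact matches that background with a different setting, so 0.

5, 0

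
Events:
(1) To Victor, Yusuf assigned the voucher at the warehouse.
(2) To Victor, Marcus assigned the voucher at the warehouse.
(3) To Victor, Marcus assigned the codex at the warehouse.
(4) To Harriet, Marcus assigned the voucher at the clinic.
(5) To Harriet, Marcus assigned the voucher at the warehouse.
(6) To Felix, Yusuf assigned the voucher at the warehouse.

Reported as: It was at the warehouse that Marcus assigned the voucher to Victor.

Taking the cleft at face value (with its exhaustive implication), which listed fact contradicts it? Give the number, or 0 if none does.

0

The cleft puts "at the warehouse" in focus and presupposes the open proposition with Marcus as agent and the voucher as thing and Victor as recipient.
Exhaustivity: at the warehouse is the only setting satisfying that background.
No listed fact matches the background with a different setting. Exhaustivity holds.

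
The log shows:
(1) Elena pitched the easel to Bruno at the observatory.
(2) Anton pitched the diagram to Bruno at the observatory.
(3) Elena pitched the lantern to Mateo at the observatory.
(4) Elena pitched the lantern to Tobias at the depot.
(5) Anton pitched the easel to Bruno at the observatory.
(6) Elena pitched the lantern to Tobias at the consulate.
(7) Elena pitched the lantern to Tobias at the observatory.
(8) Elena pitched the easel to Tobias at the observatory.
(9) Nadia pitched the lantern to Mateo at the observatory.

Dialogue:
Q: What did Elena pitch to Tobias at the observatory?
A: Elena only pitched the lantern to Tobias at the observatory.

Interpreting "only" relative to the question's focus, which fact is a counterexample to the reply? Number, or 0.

8

Answering "What did ...?" puts focus on the thing — here, "the lantern".
So "only" ranges over things; the rest (same agent, recipient, setting (Elena / Tobias / at the observatory)) is presupposed.
Fact (8) keeps same agent, recipient, setting (Elena / Tobias / at the observatory) but has thing = the easel; that refutes the reply.
(Fact (3) would refute a reading with focus on the recipient — but that is not what the question asks.)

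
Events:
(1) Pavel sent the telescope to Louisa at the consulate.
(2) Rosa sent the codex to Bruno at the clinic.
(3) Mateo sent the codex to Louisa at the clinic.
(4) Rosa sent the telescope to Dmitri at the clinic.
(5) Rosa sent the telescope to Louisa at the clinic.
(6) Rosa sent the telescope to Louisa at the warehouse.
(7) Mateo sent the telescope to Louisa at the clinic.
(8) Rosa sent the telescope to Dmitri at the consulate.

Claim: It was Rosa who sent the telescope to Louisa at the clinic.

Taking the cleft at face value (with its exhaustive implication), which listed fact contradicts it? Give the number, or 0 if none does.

Focus of the cleft: "Rosa" (the agent). Presupposed background: the telescope as thing and Louisa as recipient and at the clinic as setting.
Exhaustivity: Rosa is the only agent satisfying that background.
Fact (7) shares the background but with agent = Mateo; exhaustivity is violated.

7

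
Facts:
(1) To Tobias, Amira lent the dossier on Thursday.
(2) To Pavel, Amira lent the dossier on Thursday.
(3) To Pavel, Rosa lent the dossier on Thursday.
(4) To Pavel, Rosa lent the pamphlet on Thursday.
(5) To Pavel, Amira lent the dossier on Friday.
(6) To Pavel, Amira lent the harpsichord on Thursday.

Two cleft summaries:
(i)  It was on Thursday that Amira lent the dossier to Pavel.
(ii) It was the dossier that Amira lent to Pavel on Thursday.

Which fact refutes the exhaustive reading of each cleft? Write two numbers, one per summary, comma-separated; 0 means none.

(i): focus "on Thursday". Looking for same agent, thing, recipient (Amira / the dossier / Pavel) with some other setting — fact (5) has on Friday there. Refuted.
(ii): focus "the dossier". Looking for same agent, recipient, setting (Amira / Pavel / on Thursday) with some other thing — fact (6) has the harpsichord there. Refuted.

5, 6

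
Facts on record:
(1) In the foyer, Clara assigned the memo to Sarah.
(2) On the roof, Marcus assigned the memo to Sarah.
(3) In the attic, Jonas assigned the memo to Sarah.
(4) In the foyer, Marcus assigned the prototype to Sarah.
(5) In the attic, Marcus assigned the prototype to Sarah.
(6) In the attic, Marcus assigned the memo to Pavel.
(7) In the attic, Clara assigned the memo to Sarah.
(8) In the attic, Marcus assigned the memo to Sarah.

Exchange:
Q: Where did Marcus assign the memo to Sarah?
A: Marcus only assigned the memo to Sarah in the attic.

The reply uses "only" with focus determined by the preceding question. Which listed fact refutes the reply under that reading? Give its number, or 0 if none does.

Answering "Where did ...?" puts focus on the setting — here, "in the attic".
"Only" then excludes alternative settings while the background — Marcus as agent and the memo as thing and Sarah as recipient — is held fixed.
Fact (2) keeps Marcus as agent and the memo as thing and Sarah as recipient but has setting = on the roof; that refutes the reply.
(Fact (5) would refute a reading with focus on the thing — but that is not what the question asks.)

2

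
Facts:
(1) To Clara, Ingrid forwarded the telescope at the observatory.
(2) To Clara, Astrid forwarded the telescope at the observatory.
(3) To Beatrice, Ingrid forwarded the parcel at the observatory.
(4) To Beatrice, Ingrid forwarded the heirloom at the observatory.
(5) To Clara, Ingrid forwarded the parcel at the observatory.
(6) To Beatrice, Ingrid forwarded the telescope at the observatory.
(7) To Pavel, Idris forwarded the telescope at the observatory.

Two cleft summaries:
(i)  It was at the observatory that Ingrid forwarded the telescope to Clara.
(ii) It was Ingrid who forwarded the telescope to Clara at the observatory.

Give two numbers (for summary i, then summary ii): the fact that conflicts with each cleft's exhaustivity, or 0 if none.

(i): focus "at the observatory". No fact shares same agent, thing, recipient (Ingrid / the telescope / Clara) with a different setting. 0.
(ii): focus "Ingrid". Looking for same thing, recipient, setting (the telescope / Clara / at the observatory) with some other agent — fact (2) has Astrid there. Refuted.

0, 2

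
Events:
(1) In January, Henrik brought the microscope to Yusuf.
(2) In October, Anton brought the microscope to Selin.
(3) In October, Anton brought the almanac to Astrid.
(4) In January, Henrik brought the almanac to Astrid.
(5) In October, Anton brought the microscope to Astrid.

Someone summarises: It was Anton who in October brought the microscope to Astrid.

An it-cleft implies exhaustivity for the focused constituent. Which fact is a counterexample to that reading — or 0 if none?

0

Focus of the cleft: "Anton" (the agent). Presupposed background: same thing, recipient, setting (the microscope / Astrid / in October).
The exhaustive reading says no other agent fits that background.
No listed fact matches the background with a different agent. Exhaustivity holds.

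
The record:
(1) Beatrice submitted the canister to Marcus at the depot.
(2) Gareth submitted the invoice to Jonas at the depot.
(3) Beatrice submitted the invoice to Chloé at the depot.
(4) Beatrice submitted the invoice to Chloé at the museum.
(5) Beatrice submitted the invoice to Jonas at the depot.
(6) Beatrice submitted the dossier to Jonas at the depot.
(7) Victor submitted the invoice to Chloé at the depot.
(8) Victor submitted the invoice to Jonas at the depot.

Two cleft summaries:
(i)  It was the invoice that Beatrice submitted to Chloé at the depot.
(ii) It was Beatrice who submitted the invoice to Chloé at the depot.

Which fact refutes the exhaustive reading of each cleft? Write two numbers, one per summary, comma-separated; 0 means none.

Summary (i) focuses "the invoice" (the thing); background agent = Beatrice, recipient = Chloé, setting = at the depot. No fact matches that background with a different thing, so 0.
Summary (ii) focuses "Beatrice" (the agent); background thing = the invoice, recipient = Chloé, setting = at the depot. Fact (7) matches that background with agent = Victor — refutes (ii).

0, 7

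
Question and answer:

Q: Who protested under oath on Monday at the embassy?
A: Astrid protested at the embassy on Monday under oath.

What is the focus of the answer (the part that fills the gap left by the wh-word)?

Astrid

The wh-word "who" asks about the subject (agent).
In the answer, "under oath", "on Monday" and "at the embassy" are given — repeated from the question.
The constituent filling the subject (agent) gap is "Astrid"; that is the focus and would carry nuclear stress.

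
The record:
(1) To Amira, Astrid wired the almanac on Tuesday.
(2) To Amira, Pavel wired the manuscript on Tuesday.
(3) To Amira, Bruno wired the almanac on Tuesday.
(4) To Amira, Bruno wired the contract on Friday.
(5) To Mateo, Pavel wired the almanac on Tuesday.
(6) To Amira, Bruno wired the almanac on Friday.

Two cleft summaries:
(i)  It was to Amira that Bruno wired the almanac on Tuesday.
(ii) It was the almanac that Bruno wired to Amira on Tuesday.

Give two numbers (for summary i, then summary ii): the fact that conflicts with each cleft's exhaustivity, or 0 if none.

Summary (i) focuses "Amira" (the recipient); background same agent, thing, setting (Bruno / the almanac / on Tuesday). No fact matches that background with a different recipient, so 0.
Summary (ii) focuses "the almanac" (the thing); background same agent, recipient, setting (Bruno / Amira / on Tuesday). No fact matches that background with a different thing, so 0.

0, 0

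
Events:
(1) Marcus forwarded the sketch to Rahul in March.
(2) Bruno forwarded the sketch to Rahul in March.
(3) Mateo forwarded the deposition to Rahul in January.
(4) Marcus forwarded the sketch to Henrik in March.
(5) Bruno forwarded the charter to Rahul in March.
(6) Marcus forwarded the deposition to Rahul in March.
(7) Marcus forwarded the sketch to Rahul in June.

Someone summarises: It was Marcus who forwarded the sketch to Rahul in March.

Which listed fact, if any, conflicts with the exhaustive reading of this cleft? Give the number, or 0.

2

Focus of the cleft: "Marcus" (the agent). Presupposed background: same thing, recipient, setting (the sketch / Rahul / in March).
Exhaustivity: Marcus is the only agent satisfying that background.
Fact (2) shares the background but with agent = Bruno; exhaustivity is violated.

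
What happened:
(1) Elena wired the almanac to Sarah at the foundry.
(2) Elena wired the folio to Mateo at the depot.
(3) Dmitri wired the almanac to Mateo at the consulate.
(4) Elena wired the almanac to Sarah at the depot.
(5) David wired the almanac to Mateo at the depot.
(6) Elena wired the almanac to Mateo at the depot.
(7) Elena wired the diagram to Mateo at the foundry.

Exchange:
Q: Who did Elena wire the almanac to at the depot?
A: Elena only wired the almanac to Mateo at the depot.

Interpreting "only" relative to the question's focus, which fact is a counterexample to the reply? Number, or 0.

The question "Who did ... to ...?" targets the recipient, so in the reply the focus falls on "Mateo".
So "only" ranges over recipients; the rest (agent = Elena, thing = the almanac, setting = at the depot) is presupposed.
Fact (4) shares the background with a different recipient (Sarah) — counterexample.
(Fact (2) would refute a reading with focus on the thing — but that is not what the question asks.)

4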